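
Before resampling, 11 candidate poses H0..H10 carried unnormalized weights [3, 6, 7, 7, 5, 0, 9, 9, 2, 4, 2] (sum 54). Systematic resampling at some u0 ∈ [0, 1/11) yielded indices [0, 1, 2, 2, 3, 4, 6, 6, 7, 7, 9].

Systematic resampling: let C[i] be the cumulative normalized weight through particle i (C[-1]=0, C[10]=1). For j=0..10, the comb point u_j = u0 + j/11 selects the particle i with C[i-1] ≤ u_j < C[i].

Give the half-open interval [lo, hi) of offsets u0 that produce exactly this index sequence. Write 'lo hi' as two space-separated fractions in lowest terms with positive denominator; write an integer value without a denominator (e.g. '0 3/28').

C = [1/18, 1/6, 8/27, 23/54, 14/27, 14/27, 37/54, 23/27, 8/9, 26/27, 1]
j=0 picked index 0: u0 ∈ [0, 1/18)
j=1 picked index 1: u0 ∈ [-7/198, 5/66)
j=2 picked index 2: u0 ∈ [-1/66, 34/297)
j=3 picked index 2: u0 ∈ [-7/66, 7/297)
j=4 picked index 3: u0 ∈ [-20/297, 37/594)
j=5 picked index 4: u0 ∈ [-17/594, 19/297)
j=6 picked index 6: u0 ∈ [-8/297, 83/594)
j=7 picked index 6: u0 ∈ [-35/297, 29/594)
j=8 picked index 7: u0 ∈ [-25/594, 37/297)
j=9 picked index 7: u0 ∈ [-79/594, 10/297)
j=10 picked index 9: u0 ∈ [-2/99, 16/297)
intersection: [0, 7/297)

0 7/297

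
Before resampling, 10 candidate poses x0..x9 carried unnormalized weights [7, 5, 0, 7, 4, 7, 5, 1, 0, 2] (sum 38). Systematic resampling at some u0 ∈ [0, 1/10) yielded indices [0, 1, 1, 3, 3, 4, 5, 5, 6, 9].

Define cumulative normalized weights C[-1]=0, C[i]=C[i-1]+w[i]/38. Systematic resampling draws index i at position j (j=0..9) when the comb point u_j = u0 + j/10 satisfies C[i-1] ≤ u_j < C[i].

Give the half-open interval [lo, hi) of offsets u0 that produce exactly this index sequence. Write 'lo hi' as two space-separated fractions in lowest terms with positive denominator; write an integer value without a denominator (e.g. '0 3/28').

C = [7/38, 6/19, 6/19, 1/2, 23/38, 15/19, 35/38, 18/19, 18/19, 1]
j=0 picked index 0: u0 ∈ [0, 7/38)
j=1 picked index 1: u0 ∈ [8/95, 41/190)
j=2 picked index 1: u0 ∈ [-3/190, 11/95)
j=3 picked index 3: u0 ∈ [3/190, 1/5)
j=4 picked index 3: u0 ∈ [-8/95, 1/10)
j=5 picked index 4: u0 ∈ [0, 2/19)
j=6 picked index 5: u0 ∈ [1/190, 18/95)
j=7 picked index 5: u0 ∈ [-9/95, 17/190)
j=8 picked index 6: u0 ∈ [-1/95, 23/190)
j=9 picked index 9: u0 ∈ [9/190, 1/10)
intersection: [8/95, 17/190)

8/95 17/190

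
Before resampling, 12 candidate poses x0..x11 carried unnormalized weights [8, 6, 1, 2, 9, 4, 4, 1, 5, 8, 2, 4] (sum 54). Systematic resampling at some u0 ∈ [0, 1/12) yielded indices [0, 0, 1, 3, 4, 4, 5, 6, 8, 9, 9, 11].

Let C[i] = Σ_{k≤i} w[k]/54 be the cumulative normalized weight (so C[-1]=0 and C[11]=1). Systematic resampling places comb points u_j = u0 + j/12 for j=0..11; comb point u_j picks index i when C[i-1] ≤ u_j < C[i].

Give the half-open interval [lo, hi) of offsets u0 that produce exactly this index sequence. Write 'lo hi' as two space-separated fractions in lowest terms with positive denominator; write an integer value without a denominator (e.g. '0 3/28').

C = [4/27, 7/27, 5/18, 17/54, 13/27, 5/9, 17/27, 35/54, 20/27, 8/9, 25/27, 1]
j=0 picked index 0: u0 ∈ [0, 4/27)
j=1 picked index 0: u0 ∈ [-1/12, 7/108)
j=2 picked index 1: u0 ∈ [-1/54, 5/54)
j=3 picked index 3: u0 ∈ [1/36, 7/108)
j=4 picked index 4: u0 ∈ [-1/54, 4/27)
j=5 picked index 4: u0 ∈ [-11/108, 7/108)
j=6 picked index 5: u0 ∈ [-1/54, 1/18)
j=7 picked index 6: u0 ∈ [-1/36, 5/108)
j=8 picked index 8: u0 ∈ [-1/54, 2/27)
j=9 picked index 9: u0 ∈ [-1/108, 5/36)
j=10 picked index 9: u0 ∈ [-5/54, 1/18)
j=11 picked index 11: u0 ∈ [1/108, 1/12)
intersection: [1/36, 5/108)

1/36 5/108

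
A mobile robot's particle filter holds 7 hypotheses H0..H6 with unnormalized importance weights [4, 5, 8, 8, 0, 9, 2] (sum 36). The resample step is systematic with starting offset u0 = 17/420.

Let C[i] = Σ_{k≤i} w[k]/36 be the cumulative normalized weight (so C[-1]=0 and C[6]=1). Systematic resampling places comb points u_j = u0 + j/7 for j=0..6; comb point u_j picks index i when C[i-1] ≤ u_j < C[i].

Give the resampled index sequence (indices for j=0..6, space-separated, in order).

0 1 2 2 3 5 5

C = [1/9, 1/4, 17/36, 25/36, 25/36, 17/18, 1]
j=0: u_0=17/420 ∈ [0, 1/9) → index 0
j=1: u_1=11/60 ∈ [1/9, 1/4) → index 1
j=2: u_2=137/420 ∈ [1/4, 17/36) → index 2
j=3: u_3=197/420 ∈ [1/4, 17/36) → index 2
j=4: u_4=257/420 ∈ [17/36, 25/36) → index 3
j=5: u_5=317/420 ∈ [25/36, 17/18) → index 5
j=6: u_6=377/420 ∈ [25/36, 17/18) → index 5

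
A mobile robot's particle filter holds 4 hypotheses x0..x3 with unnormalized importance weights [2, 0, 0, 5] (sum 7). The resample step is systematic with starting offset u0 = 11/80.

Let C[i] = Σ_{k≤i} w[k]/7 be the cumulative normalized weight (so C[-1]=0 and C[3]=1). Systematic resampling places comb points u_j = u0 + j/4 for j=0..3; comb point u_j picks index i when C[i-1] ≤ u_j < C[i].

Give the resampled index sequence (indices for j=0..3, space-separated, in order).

0 3 3 3

C = [2/7, 2/7, 2/7, 1]
j=0: u_0=11/80 ∈ [0, 2/7) → index 0
j=1: u_1=31/80 ∈ [2/7, 1) → index 3
j=2: u_2=51/80 ∈ [2/7, 1) → index 3
j=3: u_3=71/80 ∈ [2/7, 1) → index 3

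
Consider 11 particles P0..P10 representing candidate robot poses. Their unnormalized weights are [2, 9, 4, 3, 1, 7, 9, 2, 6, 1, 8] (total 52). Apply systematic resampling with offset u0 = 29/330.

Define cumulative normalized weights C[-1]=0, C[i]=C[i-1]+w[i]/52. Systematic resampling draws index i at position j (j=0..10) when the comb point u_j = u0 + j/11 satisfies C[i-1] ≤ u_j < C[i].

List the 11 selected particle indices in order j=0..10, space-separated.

C = [1/26, 11/52, 15/52, 9/26, 19/52, 1/2, 35/52, 37/52, 43/52, 11/13, 1]
j=0: u_0=29/330 ∈ [1/26, 11/52) → index 1
j=1: u_1=59/330 ∈ [1/26, 11/52) → index 1
j=2: u_2=89/330 ∈ [11/52, 15/52) → index 2
j=3: u_3=119/330 ∈ [9/26, 19/52) → index 4
j=4: u_4=149/330 ∈ [19/52, 1/2) → index 5
j=5: u_5=179/330 ∈ [1/2, 35/52) → index 6
j=6: u_6=19/30 ∈ [1/2, 35/52) → index 6
j=7: u_7=239/330 ∈ [37/52, 43/52) → index 8
j=8: u_8=269/330 ∈ [37/52, 43/52) → index 8
j=9: u_9=299/330 ∈ [11/13, 1) → index 10
j=10: u_10=329/330 ∈ [11/13, 1) → index 10

1 1 2 4 5 6 6 8 8 10 10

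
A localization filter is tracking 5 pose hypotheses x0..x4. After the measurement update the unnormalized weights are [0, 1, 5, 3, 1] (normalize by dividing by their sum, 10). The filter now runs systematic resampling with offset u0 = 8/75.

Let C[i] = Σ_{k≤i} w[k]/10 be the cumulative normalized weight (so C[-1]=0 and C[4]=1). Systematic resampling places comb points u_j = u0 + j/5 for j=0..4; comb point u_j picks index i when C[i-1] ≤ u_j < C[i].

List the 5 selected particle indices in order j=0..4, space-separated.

C = [0, 1/10, 3/5, 9/10, 1]
j=0: u_0=8/75 ∈ [1/10, 3/5) → index 2
j=1: u_1=23/75 ∈ [1/10, 3/5) → index 2
j=2: u_2=38/75 ∈ [1/10, 3/5) → index 2
j=3: u_3=53/75 ∈ [3/5, 9/10) → index 3
j=4: u_4=68/75 ∈ [9/10, 1) → index 4

2 2 2 3 4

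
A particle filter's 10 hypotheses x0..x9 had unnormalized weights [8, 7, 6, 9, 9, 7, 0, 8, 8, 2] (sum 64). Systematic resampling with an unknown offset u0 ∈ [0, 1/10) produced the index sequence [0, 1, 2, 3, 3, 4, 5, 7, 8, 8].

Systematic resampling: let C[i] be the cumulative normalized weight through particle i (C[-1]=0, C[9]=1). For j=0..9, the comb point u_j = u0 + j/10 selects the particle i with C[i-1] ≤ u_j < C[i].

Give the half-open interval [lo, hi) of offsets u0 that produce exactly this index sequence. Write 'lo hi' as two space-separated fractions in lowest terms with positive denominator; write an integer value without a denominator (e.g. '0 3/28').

7/160 11/160

C = [1/8, 15/64, 21/64, 15/32, 39/64, 23/32, 23/32, 27/32, 31/32, 1]
j=0 picked index 0: u0 ∈ [0, 1/8)
j=1 picked index 1: u0 ∈ [1/40, 43/320)
j=2 picked index 2: u0 ∈ [11/320, 41/320)
j=3 picked index 3: u0 ∈ [9/320, 27/160)
j=4 picked index 3: u0 ∈ [-23/320, 11/160)
j=5 picked index 4: u0 ∈ [-1/32, 7/64)
j=6 picked index 5: u0 ∈ [3/320, 19/160)
j=7 picked index 7: u0 ∈ [3/160, 23/160)
j=8 picked index 8: u0 ∈ [7/160, 27/160)
j=9 picked index 8: u0 ∈ [-9/160, 11/160)
intersection: [7/160, 11/160)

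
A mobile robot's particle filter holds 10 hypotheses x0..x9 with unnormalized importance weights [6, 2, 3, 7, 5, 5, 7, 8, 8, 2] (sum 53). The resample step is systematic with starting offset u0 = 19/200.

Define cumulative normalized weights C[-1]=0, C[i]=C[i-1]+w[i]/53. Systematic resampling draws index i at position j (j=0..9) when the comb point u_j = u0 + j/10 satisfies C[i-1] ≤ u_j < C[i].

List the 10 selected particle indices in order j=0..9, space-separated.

0 2 3 4 5 6 7 7 8 9

C = [6/53, 8/53, 11/53, 18/53, 23/53, 28/53, 35/53, 43/53, 51/53, 1]
j=0: u_0=19/200 ∈ [0, 6/53) → index 0
j=1: u_1=39/200 ∈ [8/53, 11/53) → index 2
j=2: u_2=59/200 ∈ [11/53, 18/53) → index 3
j=3: u_3=79/200 ∈ [18/53, 23/53) → index 4
j=4: u_4=99/200 ∈ [23/53, 28/53) → index 5
j=5: u_5=119/200 ∈ [28/53, 35/53) → index 6
j=6: u_6=139/200 ∈ [35/53, 43/53) → index 7
j=7: u_7=159/200 ∈ [35/53, 43/53) → index 7
j=8: u_8=179/200 ∈ [43/53, 51/53) → index 8
j=9: u_9=199/200 ∈ [51/53, 1) → index 9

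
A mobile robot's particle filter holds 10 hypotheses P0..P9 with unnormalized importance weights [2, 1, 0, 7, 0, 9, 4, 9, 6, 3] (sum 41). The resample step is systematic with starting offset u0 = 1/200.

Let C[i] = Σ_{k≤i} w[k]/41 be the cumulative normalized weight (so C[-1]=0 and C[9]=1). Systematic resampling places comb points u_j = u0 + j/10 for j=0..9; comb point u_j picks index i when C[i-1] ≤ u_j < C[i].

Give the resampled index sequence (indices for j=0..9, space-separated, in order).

0 3 3 5 5 6 7 7 8 8

C = [2/41, 3/41, 3/41, 10/41, 10/41, 19/41, 23/41, 32/41, 38/41, 1]
j=0: u_0=1/200 ∈ [0, 2/41) → index 0
j=1: u_1=21/200 ∈ [3/41, 10/41) → index 3
j=2: u_2=41/200 ∈ [3/41, 10/41) → index 3
j=3: u_3=61/200 ∈ [10/41, 19/41) → index 5
j=4: u_4=81/200 ∈ [10/41, 19/41) → index 5
j=5: u_5=101/200 ∈ [19/41, 23/41) → index 6
j=6: u_6=121/200 ∈ [23/41, 32/41) → index 7
j=7: u_7=141/200 ∈ [23/41, 32/41) → index 7
j=8: u_8=161/200 ∈ [32/41, 38/41) → index 8
j=9: u_9=181/200 ∈ [32/41, 38/41) → index 8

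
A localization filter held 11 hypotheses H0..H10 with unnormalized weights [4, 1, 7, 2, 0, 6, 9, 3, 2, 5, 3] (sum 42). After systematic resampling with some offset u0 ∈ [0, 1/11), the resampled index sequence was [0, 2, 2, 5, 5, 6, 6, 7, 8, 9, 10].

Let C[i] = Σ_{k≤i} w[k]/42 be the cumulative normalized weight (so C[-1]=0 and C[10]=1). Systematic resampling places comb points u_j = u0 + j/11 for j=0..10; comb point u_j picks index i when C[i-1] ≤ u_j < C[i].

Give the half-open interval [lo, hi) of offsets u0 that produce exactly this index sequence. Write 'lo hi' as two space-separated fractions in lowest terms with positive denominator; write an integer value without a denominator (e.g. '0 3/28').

C = [2/21, 5/42, 2/7, 1/3, 1/3, 10/21, 29/42, 16/21, 17/21, 13/14, 1]
j=0 picked index 0: u0 ∈ [0, 2/21)
j=1 picked index 2: u0 ∈ [13/462, 15/77)
j=2 picked index 2: u0 ∈ [-29/462, 8/77)
j=3 picked index 5: u0 ∈ [2/33, 47/231)
j=4 picked index 5: u0 ∈ [-1/33, 26/231)
j=5 picked index 6: u0 ∈ [5/231, 109/462)
j=6 picked index 6: u0 ∈ [-16/231, 67/462)
j=7 picked index 7: u0 ∈ [25/462, 29/231)
j=8 picked index 8: u0 ∈ [8/231, 19/231)
j=9 picked index 9: u0 ∈ [-2/231, 17/154)
j=10 picked index 10: u0 ∈ [3/154, 1/11)
intersection: [2/33, 19/231)

2/33 19/231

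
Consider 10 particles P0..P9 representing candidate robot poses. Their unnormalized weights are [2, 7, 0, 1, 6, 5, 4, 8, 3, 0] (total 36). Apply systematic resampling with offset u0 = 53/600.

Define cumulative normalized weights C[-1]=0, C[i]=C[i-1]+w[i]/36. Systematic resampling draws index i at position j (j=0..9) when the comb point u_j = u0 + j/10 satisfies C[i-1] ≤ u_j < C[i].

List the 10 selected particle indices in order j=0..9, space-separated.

1 1 4 4 5 6 6 7 7 8

C = [1/18, 1/4, 1/4, 5/18, 4/9, 7/12, 25/36, 11/12, 1, 1]
j=0: u_0=53/600 ∈ [1/18, 1/4) → index 1
j=1: u_1=113/600 ∈ [1/18, 1/4) → index 1
j=2: u_2=173/600 ∈ [5/18, 4/9) → index 4
j=3: u_3=233/600 ∈ [5/18, 4/9) → index 4
j=4: u_4=293/600 ∈ [4/9, 7/12) → index 5
j=5: u_5=353/600 ∈ [7/12, 25/36) → index 6
j=6: u_6=413/600 ∈ [7/12, 25/36) → index 6
j=7: u_7=473/600 ∈ [25/36, 11/12) → index 7
j=8: u_8=533/600 ∈ [25/36, 11/12) → index 7
j=9: u_9=593/600 ∈ [11/12, 1) → index 8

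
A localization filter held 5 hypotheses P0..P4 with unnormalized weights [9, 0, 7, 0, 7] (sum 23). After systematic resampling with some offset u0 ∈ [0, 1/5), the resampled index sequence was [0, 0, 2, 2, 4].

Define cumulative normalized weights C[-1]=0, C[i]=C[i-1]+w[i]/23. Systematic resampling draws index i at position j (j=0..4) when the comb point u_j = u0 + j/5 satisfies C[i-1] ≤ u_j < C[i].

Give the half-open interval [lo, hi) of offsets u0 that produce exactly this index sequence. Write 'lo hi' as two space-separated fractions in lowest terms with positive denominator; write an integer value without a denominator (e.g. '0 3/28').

C = [9/23, 9/23, 16/23, 16/23, 1]
j=0 picked index 0: u0 ∈ [0, 9/23)
j=1 picked index 0: u0 ∈ [-1/5, 22/115)
j=2 picked index 2: u0 ∈ [-1/115, 34/115)
j=3 picked index 2: u0 ∈ [-24/115, 11/115)
j=4 picked index 4: u0 ∈ [-12/115, 1/5)
intersection: [0, 11/115)

0 11/115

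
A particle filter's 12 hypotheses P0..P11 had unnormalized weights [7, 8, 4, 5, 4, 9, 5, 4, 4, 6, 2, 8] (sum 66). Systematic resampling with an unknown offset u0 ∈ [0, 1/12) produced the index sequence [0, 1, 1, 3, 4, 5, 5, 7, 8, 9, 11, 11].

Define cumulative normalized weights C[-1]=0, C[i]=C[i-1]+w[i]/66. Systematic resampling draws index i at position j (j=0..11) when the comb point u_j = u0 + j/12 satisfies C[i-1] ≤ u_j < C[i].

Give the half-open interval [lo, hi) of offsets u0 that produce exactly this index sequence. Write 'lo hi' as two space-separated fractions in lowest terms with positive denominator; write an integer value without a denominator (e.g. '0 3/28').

7/132 2/33

C = [7/66, 5/22, 19/66, 4/11, 14/33, 37/66, 7/11, 23/33, 25/33, 28/33, 29/33, 1]
j=0 picked index 0: u0 ∈ [0, 7/66)
j=1 picked index 1: u0 ∈ [1/44, 19/132)
j=2 picked index 1: u0 ∈ [-2/33, 2/33)
j=3 picked index 3: u0 ∈ [5/132, 5/44)
j=4 picked index 4: u0 ∈ [1/33, 1/11)
j=5 picked index 5: u0 ∈ [1/132, 19/132)
j=6 picked index 5: u0 ∈ [-5/66, 2/33)
j=7 picked index 7: u0 ∈ [7/132, 5/44)
j=8 picked index 8: u0 ∈ [1/33, 1/11)
j=9 picked index 9: u0 ∈ [1/132, 13/132)
j=10 picked index 11: u0 ∈ [1/22, 1/6)
j=11 picked index 11: u0 ∈ [-5/132, 1/12)
intersection: [7/132, 2/33)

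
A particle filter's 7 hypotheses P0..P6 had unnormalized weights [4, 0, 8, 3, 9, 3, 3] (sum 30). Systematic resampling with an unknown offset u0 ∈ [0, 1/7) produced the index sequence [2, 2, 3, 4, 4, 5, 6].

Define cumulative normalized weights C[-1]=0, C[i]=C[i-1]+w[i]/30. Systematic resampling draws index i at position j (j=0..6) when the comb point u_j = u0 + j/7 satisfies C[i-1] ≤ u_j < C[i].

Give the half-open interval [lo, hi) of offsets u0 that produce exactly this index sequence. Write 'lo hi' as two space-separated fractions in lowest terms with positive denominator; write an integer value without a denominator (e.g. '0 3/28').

C = [2/15, 2/15, 2/5, 1/2, 4/5, 9/10, 1]
j=0 picked index 2: u0 ∈ [2/15, 2/5)
j=1 picked index 2: u0 ∈ [-1/105, 9/35)
j=2 picked index 3: u0 ∈ [4/35, 3/14)
j=3 picked index 4: u0 ∈ [1/14, 13/35)
j=4 picked index 4: u0 ∈ [-1/14, 8/35)
j=5 picked index 5: u0 ∈ [3/35, 13/70)
j=6 picked index 6: u0 ∈ [3/70, 1/7)
intersection: [2/15, 1/7)

2/15 1/7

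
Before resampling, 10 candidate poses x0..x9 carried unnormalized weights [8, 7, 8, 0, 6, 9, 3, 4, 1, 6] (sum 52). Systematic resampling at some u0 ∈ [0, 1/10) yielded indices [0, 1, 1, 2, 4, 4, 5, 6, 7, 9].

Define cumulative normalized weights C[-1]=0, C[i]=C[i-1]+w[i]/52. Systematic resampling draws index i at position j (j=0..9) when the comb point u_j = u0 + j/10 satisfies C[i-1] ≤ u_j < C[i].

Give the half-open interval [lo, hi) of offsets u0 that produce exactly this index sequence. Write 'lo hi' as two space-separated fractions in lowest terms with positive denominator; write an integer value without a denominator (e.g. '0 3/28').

C = [2/13, 15/52, 23/52, 23/52, 29/52, 19/26, 41/52, 45/52, 23/26, 1]
j=0 picked index 0: u0 ∈ [0, 2/13)
j=1 picked index 1: u0 ∈ [7/130, 49/260)
j=2 picked index 1: u0 ∈ [-3/65, 23/260)
j=3 picked index 2: u0 ∈ [-3/260, 37/260)
j=4 picked index 4: u0 ∈ [11/260, 41/260)
j=5 picked index 4: u0 ∈ [-3/52, 3/52)
j=6 picked index 5: u0 ∈ [-11/260, 17/130)
j=7 picked index 6: u0 ∈ [2/65, 23/260)
j=8 picked index 7: u0 ∈ [-3/260, 17/260)
j=9 picked index 9: u0 ∈ [-1/65, 1/10)
intersection: [7/130, 3/52)

7/130 3/52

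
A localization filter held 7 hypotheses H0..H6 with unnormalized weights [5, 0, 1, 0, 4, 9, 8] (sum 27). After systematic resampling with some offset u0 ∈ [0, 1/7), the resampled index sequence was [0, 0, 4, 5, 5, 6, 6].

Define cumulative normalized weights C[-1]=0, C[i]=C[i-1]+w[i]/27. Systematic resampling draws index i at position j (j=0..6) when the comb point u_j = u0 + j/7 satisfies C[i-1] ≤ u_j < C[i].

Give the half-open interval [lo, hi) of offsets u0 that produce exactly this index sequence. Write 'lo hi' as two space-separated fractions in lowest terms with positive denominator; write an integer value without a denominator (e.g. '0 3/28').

0 8/189

C = [5/27, 5/27, 2/9, 2/9, 10/27, 19/27, 1]
j=0 picked index 0: u0 ∈ [0, 5/27)
j=1 picked index 0: u0 ∈ [-1/7, 8/189)
j=2 picked index 4: u0 ∈ [-4/63, 16/189)
j=3 picked index 5: u0 ∈ [-11/189, 52/189)
j=4 picked index 5: u0 ∈ [-38/189, 25/189)
j=5 picked index 6: u0 ∈ [-2/189, 2/7)
j=6 picked index 6: u0 ∈ [-29/189, 1/7)
intersection: [0, 8/189)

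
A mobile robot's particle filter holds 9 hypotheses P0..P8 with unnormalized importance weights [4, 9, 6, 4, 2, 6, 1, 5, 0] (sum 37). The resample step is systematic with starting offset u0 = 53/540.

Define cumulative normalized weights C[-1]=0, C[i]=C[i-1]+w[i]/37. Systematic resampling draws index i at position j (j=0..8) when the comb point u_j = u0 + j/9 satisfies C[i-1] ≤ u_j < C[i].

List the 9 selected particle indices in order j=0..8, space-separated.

0 1 1 2 3 4 5 7 7

C = [4/37, 13/37, 19/37, 23/37, 25/37, 31/37, 32/37, 1, 1]
j=0: u_0=53/540 ∈ [0, 4/37) → index 0
j=1: u_1=113/540 ∈ [4/37, 13/37) → index 1
j=2: u_2=173/540 ∈ [4/37, 13/37) → index 1
j=3: u_3=233/540 ∈ [13/37, 19/37) → index 2
j=4: u_4=293/540 ∈ [19/37, 23/37) → index 3
j=5: u_5=353/540 ∈ [23/37, 25/37) → index 4
j=6: u_6=413/540 ∈ [25/37, 31/37) → index 5
j=7: u_7=473/540 ∈ [32/37, 1) → index 7
j=8: u_8=533/540 ∈ [32/37, 1) → index 7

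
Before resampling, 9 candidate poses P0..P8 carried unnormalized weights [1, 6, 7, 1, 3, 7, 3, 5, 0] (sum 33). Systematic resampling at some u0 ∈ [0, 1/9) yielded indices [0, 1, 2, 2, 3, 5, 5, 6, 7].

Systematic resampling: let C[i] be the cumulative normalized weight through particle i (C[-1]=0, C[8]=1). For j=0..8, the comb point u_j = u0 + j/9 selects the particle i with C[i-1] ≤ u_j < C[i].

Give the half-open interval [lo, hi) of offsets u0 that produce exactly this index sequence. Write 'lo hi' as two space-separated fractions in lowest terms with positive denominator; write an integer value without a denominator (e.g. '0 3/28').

C = [1/33, 7/33, 14/33, 5/11, 6/11, 25/33, 28/33, 1, 1]
j=0 picked index 0: u0 ∈ [0, 1/33)
j=1 picked index 1: u0 ∈ [-8/99, 10/99)
j=2 picked index 2: u0 ∈ [-1/99, 20/99)
j=3 picked index 2: u0 ∈ [-4/33, 1/11)
j=4 picked index 3: u0 ∈ [-2/99, 1/99)
j=5 picked index 5: u0 ∈ [-1/99, 20/99)
j=6 picked index 5: u0 ∈ [-4/33, 1/11)
j=7 picked index 6: u0 ∈ [-2/99, 7/99)
j=8 picked index 7: u0 ∈ [-4/99, 1/9)
intersection: [0, 1/99)

0 1/99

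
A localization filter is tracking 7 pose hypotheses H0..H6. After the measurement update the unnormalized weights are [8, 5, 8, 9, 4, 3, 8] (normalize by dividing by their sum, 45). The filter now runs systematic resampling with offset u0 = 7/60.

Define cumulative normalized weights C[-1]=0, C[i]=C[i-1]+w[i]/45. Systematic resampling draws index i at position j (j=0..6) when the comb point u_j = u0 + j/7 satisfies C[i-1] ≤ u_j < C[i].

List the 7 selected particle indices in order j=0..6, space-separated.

0 1 2 3 4 6 6

C = [8/45, 13/45, 7/15, 2/3, 34/45, 37/45, 1]
j=0: u_0=7/60 ∈ [0, 8/45) → index 0
j=1: u_1=109/420 ∈ [8/45, 13/45) → index 1
j=2: u_2=169/420 ∈ [13/45, 7/15) → index 2
j=3: u_3=229/420 ∈ [7/15, 2/3) → index 3
j=4: u_4=289/420 ∈ [2/3, 34/45) → index 4
j=5: u_5=349/420 ∈ [37/45, 1) → index 6
j=6: u_6=409/420 ∈ [37/45, 1) → index 6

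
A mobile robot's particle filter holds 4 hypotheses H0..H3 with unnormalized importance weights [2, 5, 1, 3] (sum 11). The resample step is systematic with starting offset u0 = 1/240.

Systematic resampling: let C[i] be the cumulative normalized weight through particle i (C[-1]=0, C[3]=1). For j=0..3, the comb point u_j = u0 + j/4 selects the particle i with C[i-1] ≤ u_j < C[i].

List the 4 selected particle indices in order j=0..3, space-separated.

0 1 1 3

C = [2/11, 7/11, 8/11, 1]
j=0: u_0=1/240 ∈ [0, 2/11) → index 0
j=1: u_1=61/240 ∈ [2/11, 7/11) → index 1
j=2: u_2=121/240 ∈ [2/11, 7/11) → index 1
j=3: u_3=181/240 ∈ [8/11, 1) → index 3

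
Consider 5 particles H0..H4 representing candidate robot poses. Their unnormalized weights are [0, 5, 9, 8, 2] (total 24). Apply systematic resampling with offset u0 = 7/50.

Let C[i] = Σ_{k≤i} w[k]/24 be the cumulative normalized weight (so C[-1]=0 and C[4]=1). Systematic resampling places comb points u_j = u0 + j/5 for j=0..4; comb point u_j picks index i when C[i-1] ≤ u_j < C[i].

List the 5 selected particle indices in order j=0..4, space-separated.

1 2 2 3 4

C = [0, 5/24, 7/12, 11/12, 1]
j=0: u_0=7/50 ∈ [0, 5/24) → index 1
j=1: u_1=17/50 ∈ [5/24, 7/12) → index 2
j=2: u_2=27/50 ∈ [5/24, 7/12) → index 2
j=3: u_3=37/50 ∈ [7/12, 11/12) → index 3
j=4: u_4=47/50 ∈ [11/12, 1) → index 4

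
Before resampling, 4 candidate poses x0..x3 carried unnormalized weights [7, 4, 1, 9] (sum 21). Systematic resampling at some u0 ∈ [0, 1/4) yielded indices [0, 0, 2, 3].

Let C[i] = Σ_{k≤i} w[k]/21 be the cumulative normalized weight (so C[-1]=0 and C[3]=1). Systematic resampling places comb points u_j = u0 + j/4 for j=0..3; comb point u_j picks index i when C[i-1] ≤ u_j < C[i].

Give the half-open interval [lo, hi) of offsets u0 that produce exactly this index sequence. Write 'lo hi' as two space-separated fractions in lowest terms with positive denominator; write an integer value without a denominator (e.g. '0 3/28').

C = [1/3, 11/21, 4/7, 1]
j=0 picked index 0: u0 ∈ [0, 1/3)
j=1 picked index 0: u0 ∈ [-1/4, 1/12)
j=2 picked index 2: u0 ∈ [1/42, 1/14)
j=3 picked index 3: u0 ∈ [-5/28, 1/4)
intersection: [1/42, 1/14)

1/42 1/14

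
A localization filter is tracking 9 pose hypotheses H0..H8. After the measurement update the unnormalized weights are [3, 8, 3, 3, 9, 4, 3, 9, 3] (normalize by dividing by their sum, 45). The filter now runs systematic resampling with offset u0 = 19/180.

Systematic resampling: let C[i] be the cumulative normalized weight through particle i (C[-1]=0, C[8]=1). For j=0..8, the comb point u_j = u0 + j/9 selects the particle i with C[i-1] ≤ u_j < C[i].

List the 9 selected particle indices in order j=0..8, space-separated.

C = [1/15, 11/45, 14/45, 17/45, 26/45, 2/3, 11/15, 14/15, 1]
j=0: u_0=19/180 ∈ [1/15, 11/45) → index 1
j=1: u_1=13/60 ∈ [1/15, 11/45) → index 1
j=2: u_2=59/180 ∈ [14/45, 17/45) → index 3
j=3: u_3=79/180 ∈ [17/45, 26/45) → index 4
j=4: u_4=11/20 ∈ [17/45, 26/45) → index 4
j=5: u_5=119/180 ∈ [26/45, 2/3) → index 5
j=6: u_6=139/180 ∈ [11/15, 14/15) → index 7
j=7: u_7=53/60 ∈ [11/15, 14/15) → index 7
j=8: u_8=179/180 ∈ [14/15, 1) → index 8

1 1 3 4 4 5 7 7 8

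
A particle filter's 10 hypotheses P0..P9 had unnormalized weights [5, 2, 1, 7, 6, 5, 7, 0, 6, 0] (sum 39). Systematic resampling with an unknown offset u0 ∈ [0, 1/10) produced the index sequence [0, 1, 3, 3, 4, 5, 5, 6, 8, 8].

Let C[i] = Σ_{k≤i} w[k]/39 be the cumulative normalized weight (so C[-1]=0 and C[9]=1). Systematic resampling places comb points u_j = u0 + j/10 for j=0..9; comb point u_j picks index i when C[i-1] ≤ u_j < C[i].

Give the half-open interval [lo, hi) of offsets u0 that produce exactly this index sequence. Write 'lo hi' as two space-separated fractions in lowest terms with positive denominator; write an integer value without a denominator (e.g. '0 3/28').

C = [5/39, 7/39, 8/39, 5/13, 7/13, 2/3, 11/13, 11/13, 1, 1]
j=0 picked index 0: u0 ∈ [0, 5/39)
j=1 picked index 1: u0 ∈ [11/390, 31/390)
j=2 picked index 3: u0 ∈ [1/195, 12/65)
j=3 picked index 3: u0 ∈ [-37/390, 11/130)
j=4 picked index 4: u0 ∈ [-1/65, 9/65)
j=5 picked index 5: u0 ∈ [1/26, 1/6)
j=6 picked index 5: u0 ∈ [-4/65, 1/15)
j=7 picked index 6: u0 ∈ [-1/30, 19/130)
j=8 picked index 8: u0 ∈ [3/65, 1/5)
j=9 picked index 8: u0 ∈ [-7/130, 1/10)
intersection: [3/65, 1/15)

3/65 1/15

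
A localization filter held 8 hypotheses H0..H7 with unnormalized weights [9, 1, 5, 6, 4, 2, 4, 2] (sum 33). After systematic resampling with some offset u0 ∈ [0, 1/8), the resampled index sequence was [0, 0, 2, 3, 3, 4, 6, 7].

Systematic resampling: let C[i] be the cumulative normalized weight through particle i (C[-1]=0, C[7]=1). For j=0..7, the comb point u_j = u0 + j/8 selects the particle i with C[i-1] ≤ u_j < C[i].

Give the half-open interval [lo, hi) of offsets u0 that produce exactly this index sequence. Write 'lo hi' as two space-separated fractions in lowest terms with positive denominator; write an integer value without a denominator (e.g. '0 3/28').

7/88 1/8

C = [3/11, 10/33, 5/11, 7/11, 25/33, 9/11, 31/33, 1]
j=0 picked index 0: u0 ∈ [0, 3/11)
j=1 picked index 0: u0 ∈ [-1/8, 13/88)
j=2 picked index 2: u0 ∈ [7/132, 9/44)
j=3 picked index 3: u0 ∈ [7/88, 23/88)
j=4 picked index 3: u0 ∈ [-1/22, 3/22)
j=5 picked index 4: u0 ∈ [1/88, 35/264)
j=6 picked index 6: u0 ∈ [3/44, 25/132)
j=7 picked index 7: u0 ∈ [17/264, 1/8)
intersection: [7/88, 1/8)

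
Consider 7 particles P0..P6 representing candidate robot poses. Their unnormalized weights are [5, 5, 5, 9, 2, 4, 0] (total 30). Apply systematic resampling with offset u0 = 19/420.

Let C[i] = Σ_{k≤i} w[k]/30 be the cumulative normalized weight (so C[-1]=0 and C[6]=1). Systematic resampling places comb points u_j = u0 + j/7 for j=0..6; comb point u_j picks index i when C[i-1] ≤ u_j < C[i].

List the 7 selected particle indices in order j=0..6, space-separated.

C = [1/6, 1/3, 1/2, 4/5, 13/15, 1, 1]
j=0: u_0=19/420 ∈ [0, 1/6) → index 0
j=1: u_1=79/420 ∈ [1/6, 1/3) → index 1
j=2: u_2=139/420 ∈ [1/6, 1/3) → index 1
j=3: u_3=199/420 ∈ [1/3, 1/2) → index 2
j=4: u_4=37/60 ∈ [1/2, 4/5) → index 3
j=5: u_5=319/420 ∈ [1/2, 4/5) → index 3
j=6: u_6=379/420 ∈ [13/15, 1) → index 5

0 1 1 2 3 3 5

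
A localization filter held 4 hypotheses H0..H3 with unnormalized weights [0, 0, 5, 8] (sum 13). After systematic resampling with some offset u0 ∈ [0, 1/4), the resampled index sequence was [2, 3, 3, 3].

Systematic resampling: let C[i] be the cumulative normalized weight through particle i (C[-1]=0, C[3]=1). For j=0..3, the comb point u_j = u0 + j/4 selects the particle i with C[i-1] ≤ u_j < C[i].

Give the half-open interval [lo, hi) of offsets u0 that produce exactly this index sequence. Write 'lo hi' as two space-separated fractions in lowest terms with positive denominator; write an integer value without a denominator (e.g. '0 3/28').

C = [0, 0, 5/13, 1]
j=0 picked index 2: u0 ∈ [0, 5/13)
j=1 picked index 3: u0 ∈ [7/52, 3/4)
j=2 picked index 3: u0 ∈ [-3/26, 1/2)
j=3 picked index 3: u0 ∈ [-19/52, 1/4)
intersection: [7/52, 1/4)

7/52 1/4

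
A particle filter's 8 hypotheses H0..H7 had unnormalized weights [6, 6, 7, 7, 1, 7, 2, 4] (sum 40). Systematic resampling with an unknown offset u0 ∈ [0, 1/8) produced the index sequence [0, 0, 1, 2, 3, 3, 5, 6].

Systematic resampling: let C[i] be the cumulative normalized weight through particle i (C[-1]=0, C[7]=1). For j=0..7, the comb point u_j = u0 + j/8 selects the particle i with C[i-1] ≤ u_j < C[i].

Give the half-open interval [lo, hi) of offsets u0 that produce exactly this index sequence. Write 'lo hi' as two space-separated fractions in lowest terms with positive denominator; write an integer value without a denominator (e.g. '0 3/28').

C = [3/20, 3/10, 19/40, 13/20, 27/40, 17/20, 9/10, 1]
j=0 picked index 0: u0 ∈ [0, 3/20)
j=1 picked index 0: u0 ∈ [-1/8, 1/40)
j=2 picked index 1: u0 ∈ [-1/10, 1/20)
j=3 picked index 2: u0 ∈ [-3/40, 1/10)
j=4 picked index 3: u0 ∈ [-1/40, 3/20)
j=5 picked index 3: u0 ∈ [-3/20, 1/40)
j=6 picked index 5: u0 ∈ [-3/40, 1/10)
j=7 picked index 6: u0 ∈ [-1/40, 1/40)
intersection: [0, 1/40)

0 1/40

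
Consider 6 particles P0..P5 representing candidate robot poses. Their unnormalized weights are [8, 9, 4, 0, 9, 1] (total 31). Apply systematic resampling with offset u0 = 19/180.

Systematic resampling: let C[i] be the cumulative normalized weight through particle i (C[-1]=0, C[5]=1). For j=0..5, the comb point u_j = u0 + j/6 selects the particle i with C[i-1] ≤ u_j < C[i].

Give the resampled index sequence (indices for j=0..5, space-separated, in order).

0 1 1 2 4 4

C = [8/31, 17/31, 21/31, 21/31, 30/31, 1]
j=0: u_0=19/180 ∈ [0, 8/31) → index 0
j=1: u_1=49/180 ∈ [8/31, 17/31) → index 1
j=2: u_2=79/180 ∈ [8/31, 17/31) → index 1
j=3: u_3=109/180 ∈ [17/31, 21/31) → index 2
j=4: u_4=139/180 ∈ [21/31, 30/31) → index 4
j=5: u_5=169/180 ∈ [21/31, 30/31) → index 4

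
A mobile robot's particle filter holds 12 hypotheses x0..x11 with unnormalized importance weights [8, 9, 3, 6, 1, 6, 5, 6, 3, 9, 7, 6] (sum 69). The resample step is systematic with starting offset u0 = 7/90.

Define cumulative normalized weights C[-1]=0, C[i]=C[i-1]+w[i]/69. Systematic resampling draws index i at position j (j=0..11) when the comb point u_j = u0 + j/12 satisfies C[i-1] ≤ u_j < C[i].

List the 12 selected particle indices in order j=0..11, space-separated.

C = [8/69, 17/69, 20/69, 26/69, 9/23, 11/23, 38/69, 44/69, 47/69, 56/69, 21/23, 1]
j=0: u_0=7/90 ∈ [0, 8/69) → index 0
j=1: u_1=29/180 ∈ [8/69, 17/69) → index 1
j=2: u_2=11/45 ∈ [8/69, 17/69) → index 1
j=3: u_3=59/180 ∈ [20/69, 26/69) → index 3
j=4: u_4=37/90 ∈ [9/23, 11/23) → index 5
j=5: u_5=89/180 ∈ [11/23, 38/69) → index 6
j=6: u_6=26/45 ∈ [38/69, 44/69) → index 7
j=7: u_7=119/180 ∈ [44/69, 47/69) → index 8
j=8: u_8=67/90 ∈ [47/69, 56/69) → index 9
j=9: u_9=149/180 ∈ [56/69, 21/23) → index 10
j=10: u_10=41/45 ∈ [56/69, 21/23) → index 10
j=11: u_11=179/180 ∈ [21/23, 1) → index 11

0 1 1 3 5 6 7 8 9 10 10 11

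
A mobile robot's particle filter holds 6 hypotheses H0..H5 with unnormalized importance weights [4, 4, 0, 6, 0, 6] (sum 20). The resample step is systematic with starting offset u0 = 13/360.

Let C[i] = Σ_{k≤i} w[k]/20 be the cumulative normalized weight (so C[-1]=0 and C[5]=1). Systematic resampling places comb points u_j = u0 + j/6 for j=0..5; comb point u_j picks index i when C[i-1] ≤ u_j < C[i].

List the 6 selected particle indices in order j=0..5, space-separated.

0 1 1 3 5 5

C = [1/5, 2/5, 2/5, 7/10, 7/10, 1]
j=0: u_0=13/360 ∈ [0, 1/5) → index 0
j=1: u_1=73/360 ∈ [1/5, 2/5) → index 1
j=2: u_2=133/360 ∈ [1/5, 2/5) → index 1
j=3: u_3=193/360 ∈ [2/5, 7/10) → index 3
j=4: u_4=253/360 ∈ [7/10, 1) → index 5
j=5: u_5=313/360 ∈ [7/10, 1) → index 5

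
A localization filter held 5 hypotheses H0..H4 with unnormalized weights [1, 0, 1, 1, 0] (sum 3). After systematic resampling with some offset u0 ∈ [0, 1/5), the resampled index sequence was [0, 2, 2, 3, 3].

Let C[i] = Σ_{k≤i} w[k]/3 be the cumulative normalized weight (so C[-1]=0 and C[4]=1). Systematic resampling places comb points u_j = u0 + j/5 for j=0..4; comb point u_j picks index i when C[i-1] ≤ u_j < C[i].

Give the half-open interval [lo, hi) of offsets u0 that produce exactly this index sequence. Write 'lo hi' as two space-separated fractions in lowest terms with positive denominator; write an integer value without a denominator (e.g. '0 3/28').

2/15 1/5

C = [1/3, 1/3, 2/3, 1, 1]
j=0 picked index 0: u0 ∈ [0, 1/3)
j=1 picked index 2: u0 ∈ [2/15, 7/15)
j=2 picked index 2: u0 ∈ [-1/15, 4/15)
j=3 picked index 3: u0 ∈ [1/15, 2/5)
j=4 picked index 3: u0 ∈ [-2/15, 1/5)
intersection: [2/15, 1/5)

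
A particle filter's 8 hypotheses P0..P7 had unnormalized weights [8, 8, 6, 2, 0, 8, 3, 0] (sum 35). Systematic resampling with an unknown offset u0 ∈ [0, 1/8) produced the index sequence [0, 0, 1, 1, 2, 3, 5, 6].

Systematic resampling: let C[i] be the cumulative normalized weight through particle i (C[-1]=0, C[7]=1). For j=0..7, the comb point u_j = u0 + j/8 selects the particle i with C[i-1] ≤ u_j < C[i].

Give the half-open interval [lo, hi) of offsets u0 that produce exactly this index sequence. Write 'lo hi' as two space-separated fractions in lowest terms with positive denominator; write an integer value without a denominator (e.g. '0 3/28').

11/280 17/280

C = [8/35, 16/35, 22/35, 24/35, 24/35, 32/35, 1, 1]
j=0 picked index 0: u0 ∈ [0, 8/35)
j=1 picked index 0: u0 ∈ [-1/8, 29/280)
j=2 picked index 1: u0 ∈ [-3/140, 29/140)
j=3 picked index 1: u0 ∈ [-41/280, 23/280)
j=4 picked index 2: u0 ∈ [-3/70, 9/70)
j=5 picked index 3: u0 ∈ [1/280, 17/280)
j=6 picked index 5: u0 ∈ [-9/140, 23/140)
j=7 picked index 6: u0 ∈ [11/280, 1/8)
intersection: [11/280, 17/280)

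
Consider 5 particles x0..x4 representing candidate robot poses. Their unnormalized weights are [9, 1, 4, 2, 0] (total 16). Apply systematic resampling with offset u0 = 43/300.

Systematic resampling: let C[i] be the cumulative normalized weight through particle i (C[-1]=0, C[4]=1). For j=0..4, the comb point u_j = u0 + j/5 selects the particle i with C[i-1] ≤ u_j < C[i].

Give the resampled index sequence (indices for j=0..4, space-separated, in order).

0 0 0 2 3

C = [9/16, 5/8, 7/8, 1, 1]
j=0: u_0=43/300 ∈ [0, 9/16) → index 0
j=1: u_1=103/300 ∈ [0, 9/16) → index 0
j=2: u_2=163/300 ∈ [0, 9/16) → index 0
j=3: u_3=223/300 ∈ [5/8, 7/8) → index 2
j=4: u_4=283/300 ∈ [7/8, 1) → index 3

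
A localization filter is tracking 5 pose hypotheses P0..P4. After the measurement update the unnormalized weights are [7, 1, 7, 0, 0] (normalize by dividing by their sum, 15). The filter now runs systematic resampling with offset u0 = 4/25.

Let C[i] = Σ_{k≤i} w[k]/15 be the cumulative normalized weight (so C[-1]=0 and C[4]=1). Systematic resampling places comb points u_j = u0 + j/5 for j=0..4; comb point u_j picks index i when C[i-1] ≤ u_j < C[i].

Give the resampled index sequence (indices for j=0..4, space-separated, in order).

0 0 2 2 2

C = [7/15, 8/15, 1, 1, 1]
j=0: u_0=4/25 ∈ [0, 7/15) → index 0
j=1: u_1=9/25 ∈ [0, 7/15) → index 0
j=2: u_2=14/25 ∈ [8/15, 1) → index 2
j=3: u_3=19/25 ∈ [8/15, 1) → index 2
j=4: u_4=24/25 ∈ [8/15, 1) → index 2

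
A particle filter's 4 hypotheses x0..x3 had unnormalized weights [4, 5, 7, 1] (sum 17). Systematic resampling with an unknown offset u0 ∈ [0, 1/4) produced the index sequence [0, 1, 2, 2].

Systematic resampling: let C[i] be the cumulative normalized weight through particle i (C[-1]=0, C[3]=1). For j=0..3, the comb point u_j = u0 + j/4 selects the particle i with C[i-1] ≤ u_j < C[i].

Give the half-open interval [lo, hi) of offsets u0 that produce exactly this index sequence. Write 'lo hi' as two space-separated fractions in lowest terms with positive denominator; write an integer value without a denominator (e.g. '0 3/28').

1/34 13/68

C = [4/17, 9/17, 16/17, 1]
j=0 picked index 0: u0 ∈ [0, 4/17)
j=1 picked index 1: u0 ∈ [-1/68, 19/68)
j=2 picked index 2: u0 ∈ [1/34, 15/34)
j=3 picked index 2: u0 ∈ [-15/68, 13/68)
intersection: [1/34, 13/68)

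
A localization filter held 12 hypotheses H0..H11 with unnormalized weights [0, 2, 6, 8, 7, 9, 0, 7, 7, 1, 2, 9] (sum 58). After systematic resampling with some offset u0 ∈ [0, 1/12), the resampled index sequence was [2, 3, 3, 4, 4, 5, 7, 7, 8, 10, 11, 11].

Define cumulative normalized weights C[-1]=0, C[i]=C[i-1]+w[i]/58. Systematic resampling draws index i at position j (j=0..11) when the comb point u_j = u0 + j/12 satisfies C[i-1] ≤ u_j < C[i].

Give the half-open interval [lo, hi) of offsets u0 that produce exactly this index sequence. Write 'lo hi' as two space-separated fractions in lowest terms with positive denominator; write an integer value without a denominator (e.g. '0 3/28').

C = [0, 1/29, 4/29, 8/29, 23/58, 16/29, 16/29, 39/58, 23/29, 47/58, 49/58, 1]
j=0 picked index 2: u0 ∈ [1/29, 4/29)
j=1 picked index 3: u0 ∈ [19/348, 67/348)
j=2 picked index 3: u0 ∈ [-5/174, 19/174)
j=3 picked index 4: u0 ∈ [3/116, 17/116)
j=4 picked index 4: u0 ∈ [-5/87, 11/174)
j=5 picked index 5: u0 ∈ [-7/348, 47/348)
j=6 picked index 7: u0 ∈ [3/58, 5/29)
j=7 picked index 7: u0 ∈ [-11/348, 31/348)
j=8 picked index 8: u0 ∈ [1/174, 11/87)
j=9 picked index 10: u0 ∈ [7/116, 11/116)
j=10 picked index 11: u0 ∈ [1/87, 1/6)
j=11 picked index 11: u0 ∈ [-25/348, 1/12)
intersection: [7/116, 11/174)

7/116 11/174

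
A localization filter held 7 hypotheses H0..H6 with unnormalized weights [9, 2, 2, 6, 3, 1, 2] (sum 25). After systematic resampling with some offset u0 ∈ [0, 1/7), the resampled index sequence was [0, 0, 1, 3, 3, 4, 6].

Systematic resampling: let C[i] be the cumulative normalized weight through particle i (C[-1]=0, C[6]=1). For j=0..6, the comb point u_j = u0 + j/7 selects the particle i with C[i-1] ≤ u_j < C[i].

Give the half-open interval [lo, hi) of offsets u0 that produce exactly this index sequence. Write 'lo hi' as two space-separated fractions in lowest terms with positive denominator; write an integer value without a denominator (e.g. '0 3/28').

16/175 1/7

C = [9/25, 11/25, 13/25, 19/25, 22/25, 23/25, 1]
j=0 picked index 0: u0 ∈ [0, 9/25)
j=1 picked index 0: u0 ∈ [-1/7, 38/175)
j=2 picked index 1: u0 ∈ [13/175, 27/175)
j=3 picked index 3: u0 ∈ [16/175, 58/175)
j=4 picked index 3: u0 ∈ [-9/175, 33/175)
j=5 picked index 4: u0 ∈ [8/175, 29/175)
j=6 picked index 6: u0 ∈ [11/175, 1/7)
intersection: [16/175, 1/7)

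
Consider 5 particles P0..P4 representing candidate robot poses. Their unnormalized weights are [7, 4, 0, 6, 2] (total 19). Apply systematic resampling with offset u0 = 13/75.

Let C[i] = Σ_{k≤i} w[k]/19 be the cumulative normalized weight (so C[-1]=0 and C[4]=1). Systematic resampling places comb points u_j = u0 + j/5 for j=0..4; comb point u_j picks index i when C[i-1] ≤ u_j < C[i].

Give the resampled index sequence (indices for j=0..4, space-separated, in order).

0 1 1 3 4

C = [7/19, 11/19, 11/19, 17/19, 1]
j=0: u_0=13/75 ∈ [0, 7/19) → index 0
j=1: u_1=28/75 ∈ [7/19, 11/19) → index 1
j=2: u_2=43/75 ∈ [7/19, 11/19) → index 1
j=3: u_3=58/75 ∈ [11/19, 17/19) → index 3
j=4: u_4=73/75 ∈ [17/19, 1) → index 4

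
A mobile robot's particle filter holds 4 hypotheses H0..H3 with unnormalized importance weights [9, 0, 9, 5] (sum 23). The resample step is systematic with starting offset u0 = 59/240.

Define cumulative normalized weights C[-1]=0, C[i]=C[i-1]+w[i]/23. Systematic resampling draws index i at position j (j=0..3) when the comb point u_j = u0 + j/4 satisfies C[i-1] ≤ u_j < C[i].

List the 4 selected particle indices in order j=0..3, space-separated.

C = [9/23, 9/23, 18/23, 1]
j=0: u_0=59/240 ∈ [0, 9/23) → index 0
j=1: u_1=119/240 ∈ [9/23, 18/23) → index 2
j=2: u_2=179/240 ∈ [9/23, 18/23) → index 2
j=3: u_3=239/240 ∈ [18/23, 1) → index 3

0 2 2 3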